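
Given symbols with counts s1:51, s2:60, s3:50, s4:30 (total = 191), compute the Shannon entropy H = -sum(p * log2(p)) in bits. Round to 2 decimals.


Computing entropy H = -sum(p_i * log2(p_i)):
  s1: p = 51/191 = 0.2670, -p*log2(p) = 0.5087
  s2: p = 60/191 = 0.3141, -p*log2(p) = 0.5248
  s3: p = 50/191 = 0.2618, -p*log2(p) = 0.5062
  s4: p = 30/191 = 0.1571, -p*log2(p) = 0.4195
H = sum of terms = 1.9592
Rounded to 2 decimals: 1.96

1.96


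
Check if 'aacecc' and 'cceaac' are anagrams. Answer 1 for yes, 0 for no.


Sort characters of 'aacecc': 'aaccce'
Sort characters of 'cceaac': 'aaccce'
Sorted forms match -> they ARE anagrams
Result: 1

1


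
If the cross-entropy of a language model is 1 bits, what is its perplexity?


Perplexity formula: PP = 2^H
H = 1
PP = 2^1
Steps: 2^1 = 2
PP = 2

2


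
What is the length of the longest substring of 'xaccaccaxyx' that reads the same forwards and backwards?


Scanning 'xaccaccaxyx' for palindromic substrings.
Substring at positions 0-8: 'xaccaccax'.
Check: reverse('xaccaccax') = 'xaccaccax' -> palindrome confirmed.
Neighbouring characters ('-' / 'y') break symmetry, so it cannot extend further.
No longer palindromic substring exists; longest length = 9

9


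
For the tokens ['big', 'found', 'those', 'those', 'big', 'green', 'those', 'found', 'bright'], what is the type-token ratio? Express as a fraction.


Tokens: 9
Unique types: ('big', 'bright', 'found', 'green', 'those') = 5
TTR = 5/9
Already in lowest terms.

5/9


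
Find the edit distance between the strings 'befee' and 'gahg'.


Building DP table for s1='befee' (len 5) and s2='gahg' (len 4):
       g  a  h  g
    0  1  2  3  4
  b 1  1  2  3  4
  e 2  2  2  3  4
  f 3  3  3  3  4
  e 4  4  4  4  4
  e 5  5  5  5  5
Edit distance = dp[5][4] = 5

5


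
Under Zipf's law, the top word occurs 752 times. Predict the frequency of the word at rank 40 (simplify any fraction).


Zipf's law: freq(rank) = f1 / rank
f1 = 752, rank = 40
freq = 752 / 40
GCD(752, 40) = 8
Simplified: 94/5

94/5


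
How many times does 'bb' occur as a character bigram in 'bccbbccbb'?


Scanning 'bccbbccbb' for bigram 'bb':
  Position 0: 'bc' -> no
  Position 1: 'cc' -> no
  Position 2: 'cb' -> no
  Position 3: 'bb' -> MATCH
  Position 4: 'bc' -> no
  Position 5: 'cc' -> no
  Position 6: 'cb' -> no
  Position 7: 'bb' -> MATCH
Total matches: 2

2


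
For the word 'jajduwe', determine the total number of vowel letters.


Scanning each character of 'jajduwe':
  Position 1: 'j' -> consonant (running count: 0)
  Position 2: 'a' -> vowel (running count: 1)
  Position 3: 'j' -> consonant (running count: 1)
  Position 4: 'd' -> consonant (running count: 1)
  Position 5: 'u' -> vowel (running count: 2)
  Position 6: 'w' -> consonant (running count: 2)
  Position 7: 'e' -> vowel (running count: 3)
Total vowels: 3

3


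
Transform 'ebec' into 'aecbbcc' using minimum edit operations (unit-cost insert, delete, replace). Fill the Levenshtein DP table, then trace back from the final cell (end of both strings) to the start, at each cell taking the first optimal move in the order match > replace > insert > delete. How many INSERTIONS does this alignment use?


Edit distance = 4. Backtracking from cell (4, 7) with preference match > replace > insert > delete,
then listing the resulting alignment 'ebec' -> 'aecbbcc' left to right:
  Step 1: insert 'a' [insertion #1]
  Step 2: keep 'e'
  Step 3: insert 'c' [insertion #2]
  Step 4: insert 'b' [insertion #3]
  Step 5: keep 'b'
  Step 6: replace e->c
  Step 7: keep 'c'
Total insertions: 3

3


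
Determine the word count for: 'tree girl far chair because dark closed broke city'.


Counting words by splitting on spaces:
  Word 1: 'tree'
  Word 2: 'girl'
  Word 3: 'far'
  Word 4: 'chair'
  Word 5: 'because'
  Word 6: 'dark'
  Word 7: 'closed'
  Word 8: 'broke'
  Word 9: 'city'
Total words: 9

9


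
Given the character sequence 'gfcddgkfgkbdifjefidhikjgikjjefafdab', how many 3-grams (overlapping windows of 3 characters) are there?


String 'gfcddgkfgkbdifjefidhikjgikjjefafdab' has length L = 35.
Number of overlapping n-grams = L - n + 1
Substituting: 35 - 3 + 1 = 33

33


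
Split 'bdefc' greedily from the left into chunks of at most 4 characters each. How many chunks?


'bdefc' has 5 characters.
Chunking with max size 4:
  Chunk 1: 'bdef' (positions 0-3)
  Chunk 2: 'c' (positions 4-4)
Total chunks: ceil(5 / 4) = 2

2


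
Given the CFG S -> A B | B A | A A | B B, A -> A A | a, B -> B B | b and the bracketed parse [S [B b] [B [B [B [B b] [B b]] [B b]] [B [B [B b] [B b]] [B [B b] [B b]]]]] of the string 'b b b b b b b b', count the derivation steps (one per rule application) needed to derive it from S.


Every bracketed nonterminal node [X ...] in the tree is produced by exactly one rule application.
Reading the tree off as a leftmost derivation:
  Step 1: S  =>  B B   (applied S -> B B)
  Step 2: B B  =>  b B   (applied B -> b)
  Step 3: b B  =>  b B B   (applied B -> B B)
  Step 4: b B B  =>  b B B B   (applied B -> B B)
  Step 5: b B B B  =>  b B B B B   (applied B -> B B)
  Step 6: b B B B B  =>  b b B B B   (applied B -> b)
  Step 7: b b B B B  =>  b b b B B   (applied B -> b)
  Step 8: b b b B B  =>  b b b b B   (applied B -> b)
  Step 9: b b b b B  =>  b b b b B B   (applied B -> B B)
  Step 10: b b b b B B  =>  b b b b B B B   (applied B -> B B)
  Step 11: b b b b B B B  =>  b b b b b B B   (applied B -> b)
  Step 12: b b b b b B B  =>  b b b b b b B   (applied B -> b)
  Step 13: b b b b b b B  =>  b b b b b b B B   (applied B -> B B)
  Step 14: b b b b b b B B  =>  b b b b b b b B   (applied B -> b)
  Step 15: b b b b b b b B  =>  b b b b b b b b   (applied B -> b)
Final yield: b b b b b b b b
Total rewrite steps: 15

15


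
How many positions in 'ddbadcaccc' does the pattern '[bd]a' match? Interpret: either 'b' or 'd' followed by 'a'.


Pattern: [bd]a means either 'b' or 'd' followed by 'a'.
Scanning 'ddbadcaccc' position-by-position:
  Pos 0: window 'dd' -> no
  Pos 1: window 'db' -> no
  Pos 2: window 'ba' -> MATCH
  Pos 3: window 'ad' -> no
  Pos 4: window 'dc' -> no
  Pos 5: window 'ca' -> no
  Pos 6: window 'ac' -> no
  Pos 7: window 'cc' -> no
  Pos 8: window 'cc' -> no
  Pos 9: window 'c' -> no
Total matches: 1

1


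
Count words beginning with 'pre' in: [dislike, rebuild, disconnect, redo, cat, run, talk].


Checking each word for prefix 'pre':
  'dislike' -> no (count: 0)
  'rebuild' -> no (count: 0)
  'disconnect' -> no (count: 0)
  'redo' -> no (count: 0)
  'cat' -> no (count: 0)
  'run' -> no (count: 0)
  'talk' -> no (count: 0)
Total with prefix 'pre': 0

0


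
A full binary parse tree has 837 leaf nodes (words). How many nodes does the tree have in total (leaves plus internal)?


Leaf nodes (terminals): 837
Internal nodes = n - 1 = 837 - 1 = 836
Total = leaves + internal = 837 + 836 = 1673

1673


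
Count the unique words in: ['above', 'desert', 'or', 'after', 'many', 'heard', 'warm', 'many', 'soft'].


Listing all tokens and tracking unique types:
  Token 1: 'above' -> NEW (unique so far: 1)
  Token 2: 'desert' -> NEW (unique so far: 2)
  Token 3: 'or' -> NEW (unique so far: 3)
  Token 4: 'after' -> NEW (unique so far: 4)
  Token 5: 'many' -> NEW (unique so far: 5)
  Token 6: 'heard' -> NEW (unique so far: 6)
  Token 7: 'warm' -> NEW (unique so far: 7)
  Token 8: 'many' -> duplicate (unique so far: 7)
  Token 9: 'soft' -> NEW (unique so far: 8)
Unique types: ('above', 'after', 'desert', 'heard', 'many', 'or', 'soft', 'warm')
Vocabulary size: 8

8


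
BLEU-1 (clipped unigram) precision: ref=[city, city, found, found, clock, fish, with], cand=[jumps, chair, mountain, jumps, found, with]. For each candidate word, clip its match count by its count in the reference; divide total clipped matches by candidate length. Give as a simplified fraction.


Reference word counts: {'city': 2, 'clock': 1, 'fish': 1, 'found': 2, 'with': 1}
Checking each candidate word (with clipping):
  'jumps' -> not in reference -> no match (matches: 0)
  'chair' -> not in reference -> no match (matches: 0)
  'mountain' -> not in reference -> no match (matches: 0)
  'jumps' -> not in reference -> no match (matches: 0)
  'found' -> in reference (ref count 2, used 1/2) -> match (matches: 1)
  'with' -> in reference (ref count 1, used 1/1) -> match (matches: 2)
Clipped matches: 2, Candidate length: 6
Precision = 2/6 = 1/3

1/3


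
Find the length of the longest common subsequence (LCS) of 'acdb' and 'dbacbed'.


DP table for LCS of 'acdb' and 'dbacbed':
       d  b  a  c  b  e  d
    0  0  0  0  0  0  0  0
  a 0  0  0  1  1  1  1  1
  c 0  0  0  1  2  2  2  2
  d 0  1  1  1  2  2  2  3
  b 0  1  2  2  2  3  3  3
LCS: 'acd'
LCS length = 3

3


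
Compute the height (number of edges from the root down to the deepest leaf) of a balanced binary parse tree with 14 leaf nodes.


In a balanced binary tree with n leaves the deepest leaf is ceil(log2(n)) edges below the root.
log2(14) = 3.8074
ceil(3.8074) = 4
height (edges) = 4

4


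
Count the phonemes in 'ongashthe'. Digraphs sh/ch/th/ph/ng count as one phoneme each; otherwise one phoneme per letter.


Parsing 'ongashthe' greedily, digraphs first:
  'o' -> vowel phoneme (phonemes so far: 1)
  'ng' -> digraph (1 consonant phoneme) (phonemes so far: 2)
  'a' -> vowel phoneme (phonemes so far: 3)
  'sh' -> digraph (1 consonant phoneme) (phonemes so far: 4)
  'th' -> digraph (1 consonant phoneme) (phonemes so far: 5)
  'e' -> vowel phoneme (phonemes so far: 6)
Total phonemes: 6

6


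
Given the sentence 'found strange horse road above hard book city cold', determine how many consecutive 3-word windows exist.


Word trigrams from [9] words:
  Trigram 1: (found strange horse)
  Trigram 2: (strange horse road)
  Trigram 3: (horse road above)
  Trigram 4: (road above hard)
  Trigram 5: (above hard book)
  Trigram 6: (hard book city)
  Trigram 7: (book city cold)
Total word trigrams: 9 - 2 = 7

7


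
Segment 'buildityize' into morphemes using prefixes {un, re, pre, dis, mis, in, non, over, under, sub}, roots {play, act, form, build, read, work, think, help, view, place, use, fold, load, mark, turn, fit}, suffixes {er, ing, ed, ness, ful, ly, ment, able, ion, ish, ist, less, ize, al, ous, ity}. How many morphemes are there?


Segmenting 'buildityize' against the inventory:
  'build' -> root (morpheme 1)
  'ity' -> suffix (morpheme 2)
  'ize' -> suffix (morpheme 3)
Total morphemes: 3

3


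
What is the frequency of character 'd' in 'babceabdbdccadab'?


Scanning 'babceabdbdccadab' for 'd':
  Position 7: 'd' -> MATCH (count: 1)
  Position 9: 'd' -> MATCH (count: 2)
  Position 13: 'd' -> MATCH (count: 3)
Total occurrences of 'd': 3

3


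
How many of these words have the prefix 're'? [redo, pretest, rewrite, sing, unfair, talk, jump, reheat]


Checking each word for prefix 're':
  'redo' -> YES, starts with 're' (count: 1)
  'pretest' -> no (count: 1)
  'rewrite' -> YES, starts with 're' (count: 2)
  'sing' -> no (count: 2)
  'unfair' -> no (count: 2)
  'talk' -> no (count: 2)
  'jump' -> no (count: 2)
  'reheat' -> YES, starts with 're' (count: 3)
Total with prefix 're': 3

3


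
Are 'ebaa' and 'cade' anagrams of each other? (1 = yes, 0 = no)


Sort characters of 'ebaa': 'aabe'
Sort characters of 'cade': 'acde'
Sorted forms differ -> they are NOT anagrams
Result: 0

0


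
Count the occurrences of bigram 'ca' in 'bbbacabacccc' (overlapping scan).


Scanning 'bbbacabacccc' for bigram 'ca':
  Position 0: 'bb' -> no
  Position 1: 'bb' -> no
  Position 2: 'ba' -> no
  Position 3: 'ac' -> no
  Position 4: 'ca' -> MATCH
  Position 5: 'ab' -> no
  Position 6: 'ba' -> no
  Position 7: 'ac' -> no
  Position 8: 'cc' -> no
  Position 9: 'cc' -> no
  Position 10: 'cc' -> no
Total matches: 1

1


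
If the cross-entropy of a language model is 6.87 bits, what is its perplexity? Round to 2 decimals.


Perplexity formula: PP = 2^H
H = 6.87
PP = 2^6.87
Decompose: 2^6.87 = 2^6 * 2^0.87
2^6 = 64, 2^0.87 ~ 1.8276629
PP ~ 64 * 1.8276629 = 116.9704256
Rounded to 2 decimals: 116.97

116.97


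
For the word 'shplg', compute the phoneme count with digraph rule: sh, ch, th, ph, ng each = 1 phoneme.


Parsing 'shplg' greedily, digraphs first:
  'sh' -> digraph (1 consonant phoneme) (phonemes so far: 1)
  'p' -> consonant phoneme (phonemes so far: 2)
  'l' -> consonant phoneme (phonemes so far: 3)
  'g' -> consonant phoneme (phonemes so far: 4)
Total phonemes: 4

4


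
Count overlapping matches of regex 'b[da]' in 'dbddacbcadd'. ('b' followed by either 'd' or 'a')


Pattern: b[da] means 'b' followed by either 'd' or 'a'.
Scanning 'dbddacbcadd' position-by-position:
  Pos 0: window 'db' -> no
  Pos 1: window 'bd' -> MATCH
  Pos 2: window 'dd' -> no
  Pos 3: window 'da' -> no
  Pos 4: window 'ac' -> no
  Pos 5: window 'cb' -> no
  Pos 6: window 'bc' -> no
  Pos 7: window 'ca' -> no
  Pos 8: window 'ad' -> no
  Pos 9: window 'dd' -> no
  Pos 10: window 'd' -> no
Total matches: 1

1


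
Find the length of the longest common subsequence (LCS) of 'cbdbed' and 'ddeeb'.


DP table for LCS of 'cbdbed' and 'ddeeb':
       d  d  e  e  b
    0  0  0  0  0  0
  c 0  0  0  0  0  0
  b 0  0  0  0  0  1
  d 0  1  1  1  1  1
  b 0  1  1  1  1  2
  e 0  1  1  2  2  2
  d 0  1  2  2  2  2
LCS: 'db'
LCS length = 2

2


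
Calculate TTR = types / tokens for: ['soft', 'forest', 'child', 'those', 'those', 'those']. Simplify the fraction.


Tokens: 6
Unique types: ('child', 'forest', 'soft', 'those') = 4
TTR = 4/6
Simplify: divide both by 2 -> 2/3
TTR = 2/3

2/3


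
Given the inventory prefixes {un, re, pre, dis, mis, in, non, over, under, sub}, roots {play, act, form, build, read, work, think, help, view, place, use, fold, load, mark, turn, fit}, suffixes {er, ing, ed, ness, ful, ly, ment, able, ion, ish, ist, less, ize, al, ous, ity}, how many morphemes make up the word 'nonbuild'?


Segmenting 'nonbuild' against the inventory:
  'non' -> prefix (morpheme 1)
  'build' -> root (morpheme 2)
Total morphemes: 2

2


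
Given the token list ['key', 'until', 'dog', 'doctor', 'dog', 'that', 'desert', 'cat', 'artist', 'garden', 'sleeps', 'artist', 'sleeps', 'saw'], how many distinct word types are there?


Listing all tokens and tracking unique types:
  Token 1: 'key' -> NEW (unique so far: 1)
  Token 2: 'until' -> NEW (unique so far: 2)
  Token 3: 'dog' -> NEW (unique so far: 3)
  Token 4: 'doctor' -> NEW (unique so far: 4)
  Token 5: 'dog' -> duplicate (unique so far: 4)
  Token 6: 'that' -> NEW (unique so far: 5)
  Token 7: 'desert' -> NEW (unique so far: 6)
  Token 8: 'cat' -> NEW (unique so far: 7)
  Token 9: 'artist' -> NEW (unique so far: 8)
  Token 10: 'garden' -> NEW (unique so far: 9)
  Token 11: 'sleeps' -> NEW (unique so far: 10)
  Token 12: 'artist' -> duplicate (unique so far: 10)
  Token 13: 'sleeps' -> duplicate (unique so far: 10)
  Token 14: 'saw' -> NEW (unique so far: 11)
Unique types: ('artist', 'cat', 'desert', 'doctor', 'dog', 'garden', 'key', 'saw', 'sleeps', 'that', 'until')
Vocabulary size: 11

11


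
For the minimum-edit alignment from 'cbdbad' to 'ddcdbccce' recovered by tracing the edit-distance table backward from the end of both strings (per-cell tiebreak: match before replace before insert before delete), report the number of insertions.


Edit distance = 7. Backtracking from cell (6, 9) with preference match > replace > insert > delete,
then listing the resulting alignment 'cbdbad' -> 'ddcdbccce' left to right:
  Step 1: insert 'd' [insertion #1]
  Step 2: insert 'd' [insertion #2]
  Step 3: keep 'c'
  Step 4: insert 'd' [insertion #3]
  Step 5: keep 'b'
  Step 6: replace d->c
  Step 7: replace b->c
  Step 8: replace a->c
  Step 9: replace d->e
Total insertions: 3

3


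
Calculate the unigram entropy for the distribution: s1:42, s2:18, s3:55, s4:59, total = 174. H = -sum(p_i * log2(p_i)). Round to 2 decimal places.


Computing entropy H = -sum(p_i * log2(p_i)):
  s1: p = 42/174 = 0.2414, -p*log2(p) = 0.4950
  s2: p = 18/174 = 0.1034, -p*log2(p) = 0.3386
  s3: p = 55/174 = 0.3161, -p*log2(p) = 0.5252
  s4: p = 59/174 = 0.3391, -p*log2(p) = 0.5291
H = sum of terms = 1.8879
Rounded to 2 decimals: 1.89

1.89


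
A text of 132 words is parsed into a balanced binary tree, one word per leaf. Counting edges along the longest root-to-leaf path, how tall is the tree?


In a balanced binary tree with n leaves the deepest leaf is ceil(log2(n)) edges below the root.
log2(132) = 7.0444
ceil(7.0444) = 8
height (edges) = 8

8


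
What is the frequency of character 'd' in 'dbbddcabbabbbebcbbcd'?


Scanning 'dbbddcabbabbbebcbbcd' for 'd':
  Position 0: 'd' -> MATCH (count: 1)
  Position 3: 'd' -> MATCH (count: 2)
  Position 4: 'd' -> MATCH (count: 3)
  Position 19: 'd' -> MATCH (count: 4)
Total occurrences of 'd': 4

4


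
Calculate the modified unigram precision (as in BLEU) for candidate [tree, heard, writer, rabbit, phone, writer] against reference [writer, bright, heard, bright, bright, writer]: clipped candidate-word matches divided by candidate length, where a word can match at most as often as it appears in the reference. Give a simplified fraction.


Reference word counts: {'bright': 3, 'heard': 1, 'writer': 2}
Checking each candidate word (with clipping):
  'tree' -> not in reference -> no match (matches: 0)
  'heard' -> in reference (ref count 1, used 1/1) -> match (matches: 1)
  'writer' -> in reference (ref count 2, used 1/2) -> match (matches: 2)
  'rabbit' -> not in reference -> no match (matches: 2)
  'phone' -> not in reference -> no match (matches: 2)
  'writer' -> in reference (ref count 2, used 2/2) -> match (matches: 3)
Clipped matches: 3, Candidate length: 6
Precision = 3/6 = 1/2

1/2


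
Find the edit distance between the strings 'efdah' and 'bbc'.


Building DP table for s1='efdah' (len 5) and s2='bbc' (len 3):
       b  b  c
    0  1  2  3
  e 1  1  2  3
  f 2  2  2  3
  d 3  3  3  3
  a 4  4  4  4
  h 5  5  5  5
Edit distance = dp[5][3] = 5

5


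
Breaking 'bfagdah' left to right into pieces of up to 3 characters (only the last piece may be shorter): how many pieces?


'bfagdah' has 7 characters.
Chunking with max size 3:
  Chunk 1: 'bfa' (positions 0-2)
  Chunk 2: 'gda' (positions 3-5)
  Chunk 3: 'h' (positions 6-6)
Total chunks: ceil(7 / 3) = 3

3


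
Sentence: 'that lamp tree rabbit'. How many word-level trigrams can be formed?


Word trigrams from [4] words:
  Trigram 1: (that lamp tree)
  Trigram 2: (lamp tree rabbit)
Total word trigrams: 4 - 2 = 2

2


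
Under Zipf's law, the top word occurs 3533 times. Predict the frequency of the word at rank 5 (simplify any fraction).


Zipf's law: freq(rank) = f1 / rank
f1 = 3533, rank = 5
freq = 3533 / 5
GCD(3533, 5) = 1
Simplified: 3533/5

3533/5


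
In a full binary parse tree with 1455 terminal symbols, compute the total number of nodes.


Leaf nodes (terminals): 1455
Internal nodes = n - 1 = 1455 - 1 = 1454
Total = leaves + internal = 1455 + 1454 = 2909

2909


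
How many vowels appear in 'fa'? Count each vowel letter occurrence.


Scanning each character of 'fa':
  Position 1: 'f' -> consonant (running count: 0)
  Position 2: 'a' -> vowel (running count: 1)
Total vowels: 1

1


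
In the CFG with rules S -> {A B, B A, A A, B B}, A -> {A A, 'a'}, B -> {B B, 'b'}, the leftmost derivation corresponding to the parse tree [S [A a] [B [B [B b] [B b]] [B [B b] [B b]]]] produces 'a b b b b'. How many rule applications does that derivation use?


Every bracketed nonterminal node [X ...] in the tree is produced by exactly one rule application.
Reading the tree off as a leftmost derivation:
  Step 1: S  =>  A B   (applied S -> A B)
  Step 2: A B  =>  a B   (applied A -> a)
  Step 3: a B  =>  a B B   (applied B -> B B)
  Step 4: a B B  =>  a B B B   (applied B -> B B)
  Step 5: a B B B  =>  a b B B   (applied B -> b)
  Step 6: a b B B  =>  a b b B   (applied B -> b)
  Step 7: a b b B  =>  a b b B B   (applied B -> B B)
  Step 8: a b b B B  =>  a b b b B   (applied B -> b)
  Step 9: a b b b B  =>  a b b b b   (applied B -> b)
Final yield: a b b b b
Total rewrite steps: 9

9


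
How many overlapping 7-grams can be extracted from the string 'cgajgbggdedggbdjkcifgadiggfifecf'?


String 'cgajgbggdedggbdjkcifgadiggfifecf' has length L = 32.
Number of overlapping n-grams = L - n + 1
Substituting: 32 - 7 + 1 = 26

26


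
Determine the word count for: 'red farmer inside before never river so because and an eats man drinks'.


Counting words by splitting on spaces:
  Word 1: 'red'
  Word 2: 'farmer'
  Word 3: 'inside'
  Word 4: 'before'
  Word 5: 'never'
  Word 6: 'river'
  Word 7: 'so'
  Word 8: 'because'
  Word 9: 'and'
  Word 10: 'an'
  Word 11: 'eats'
  Word 12: 'man'
  Word 13: 'drinks'
Total words: 13

13


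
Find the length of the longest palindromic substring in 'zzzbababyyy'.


Scanning 'zzzbababyyy' for palindromic substrings.
Substring at positions 3-7: 'babab'.
Check: reverse('babab') = 'babab' -> palindrome confirmed.
Neighbouring characters ('z' / 'y') break symmetry, so it cannot extend further.
No longer palindromic substring exists; longest length = 5

5


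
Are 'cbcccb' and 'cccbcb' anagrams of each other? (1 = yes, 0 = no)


Sort characters of 'cbcccb': 'bbcccc'
Sort characters of 'cccbcb': 'bbcccc'
Sorted forms match -> they ARE anagrams
Result: 1

1


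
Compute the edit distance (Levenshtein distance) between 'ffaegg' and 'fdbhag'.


Building DP table for s1='ffaegg' (len 6) and s2='fdbhag' (len 6):
       f  d  b  h  a  g
    0  1  2  3  4  5  6
  f 1  0  1  2  3  4  5
  f 2  1  1  2  3  4  5
  a 3  2  2  2  3  3  4
  e 4  3  3  3  3  4  4
  g 5  4  4  4  4  4  4
  g 6  5  5  5  5  5  4
Edit distance = dp[6][6] = 4

4


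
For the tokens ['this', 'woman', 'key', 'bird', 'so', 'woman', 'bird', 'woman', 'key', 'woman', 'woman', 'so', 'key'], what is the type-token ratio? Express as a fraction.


Tokens: 13
Unique types: ('bird', 'key', 'so', 'this', 'woman') = 5
TTR = 5/13
Already in lowest terms.

5/13


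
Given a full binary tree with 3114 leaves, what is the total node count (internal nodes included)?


Leaf nodes (terminals): 3114
Internal nodes = n - 1 = 3114 - 1 = 3113
Total = leaves + internal = 3114 + 3113 = 6227

6227


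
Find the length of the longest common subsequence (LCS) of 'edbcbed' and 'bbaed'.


DP table for LCS of 'edbcbed' and 'bbaed':
       b  b  a  e  d
    0  0  0  0  0  0
  e 0  0  0  0  1  1
  d 0  0  0  0  1  2
  b 0  1  1  1  1  2
  c 0  1  1  1  1  2
  b 0  1  2  2  2  2
  e 0  1  2  2  3  3
  d 0  1  2  2  3  4
LCS: 'bbed'
LCS length = 4

4


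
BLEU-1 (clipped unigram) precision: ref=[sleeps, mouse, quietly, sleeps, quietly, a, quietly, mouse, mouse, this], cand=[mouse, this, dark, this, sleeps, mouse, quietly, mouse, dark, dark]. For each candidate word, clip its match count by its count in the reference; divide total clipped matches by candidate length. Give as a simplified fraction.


Reference word counts: {'a': 1, 'mouse': 3, 'quietly': 3, 'sleeps': 2, 'this': 1}
Checking each candidate word (with clipping):
  'mouse' -> in reference (ref count 3, used 1/3) -> match (matches: 1)
  'this' -> in reference (ref count 1, used 1/1) -> match (matches: 2)
  'dark' -> not in reference -> no match (matches: 2)
  'this' -> ref count 1 already used up (1/1) -> clipped, no match (matches: 2)
  'sleeps' -> in reference (ref count 2, used 1/2) -> match (matches: 3)
  'mouse' -> in reference (ref count 3, used 2/3) -> match (matches: 4)
  'quietly' -> in reference (ref count 3, used 1/3) -> match (matches: 5)
  'mouse' -> in reference (ref count 3, used 3/3) -> match (matches: 6)
  'dark' -> not in reference -> no match (matches: 6)
  'dark' -> not in reference -> no match (matches: 6)
Clipped matches: 6, Candidate length: 10
Precision = 6/10 = 3/5

3/5


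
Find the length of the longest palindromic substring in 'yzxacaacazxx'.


Scanning 'yzxacaacazxx' for palindromic substrings.
Substring at positions 3-8: 'acaaca'.
Check: reverse('acaaca') = 'acaaca' -> palindrome confirmed.
Neighbouring characters ('x' / 'z') break symmetry, so it cannot extend further.
No longer palindromic substring exists; longest length = 6

6


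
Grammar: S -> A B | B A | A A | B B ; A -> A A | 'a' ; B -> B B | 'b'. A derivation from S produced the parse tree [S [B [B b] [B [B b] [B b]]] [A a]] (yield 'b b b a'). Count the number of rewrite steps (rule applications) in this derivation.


Every bracketed nonterminal node [X ...] in the tree is produced by exactly one rule application.
Reading the tree off as a leftmost derivation:
  Step 1: S  =>  B A   (applied S -> B A)
  Step 2: B A  =>  B B A   (applied B -> B B)
  Step 3: B B A  =>  b B A   (applied B -> b)
  Step 4: b B A  =>  b B B A   (applied B -> B B)
  Step 5: b B B A  =>  b b B A   (applied B -> b)
  Step 6: b b B A  =>  b b b A   (applied B -> b)
  Step 7: b b b A  =>  b b b a   (applied A -> a)
Final yield: b b b a
Total rewrite steps: 7

7


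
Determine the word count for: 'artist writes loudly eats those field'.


Counting words by splitting on spaces:
  Word 1: 'artist'
  Word 2: 'writes'
  Word 3: 'loudly'
  Word 4: 'eats'
  Word 5: 'those'
  Word 6: 'field'
Total words: 6

6


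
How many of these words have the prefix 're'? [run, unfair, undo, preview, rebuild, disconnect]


Checking each word for prefix 're':
  'run' -> no (count: 0)
  'unfair' -> no (count: 0)
  'undo' -> no (count: 0)
  'preview' -> no (count: 0)
  'rebuild' -> YES, starts with 're' (count: 1)
  'disconnect' -> no (count: 1)
Total with prefix 're': 1

1


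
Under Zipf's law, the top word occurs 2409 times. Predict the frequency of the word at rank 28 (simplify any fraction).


Zipf's law: freq(rank) = f1 / rank
f1 = 2409, rank = 28
freq = 2409 / 28
GCD(2409, 28) = 1
Simplified: 2409/28

2409/28


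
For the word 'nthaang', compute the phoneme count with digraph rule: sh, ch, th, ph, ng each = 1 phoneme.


Parsing 'nthaang' greedily, digraphs first:
  'n' -> consonant phoneme (phonemes so far: 1)
  'th' -> digraph (1 consonant phoneme) (phonemes so far: 2)
  'a' -> vowel phoneme (phonemes so far: 3)
  'a' -> vowel phoneme (phonemes so far: 4)
  'ng' -> digraph (1 consonant phoneme) (phonemes so far: 5)
Total phonemes: 5

5


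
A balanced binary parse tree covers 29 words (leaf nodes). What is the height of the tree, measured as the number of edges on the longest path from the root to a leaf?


In a balanced binary tree with n leaves the deepest leaf is ceil(log2(n)) edges below the root.
log2(29) = 4.8580
ceil(4.8580) = 5
height (edges) = 5

5


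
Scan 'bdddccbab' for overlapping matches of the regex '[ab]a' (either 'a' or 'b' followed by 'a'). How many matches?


Pattern: [ab]a means either 'a' or 'b' followed by 'a'.
Scanning 'bdddccbab' position-by-position:
  Pos 0: window 'bd' -> no
  Pos 1: window 'dd' -> no
  Pos 2: window 'dd' -> no
  Pos 3: window 'dc' -> no
  Pos 4: window 'cc' -> no
  Pos 5: window 'cb' -> no
  Pos 6: window 'ba' -> MATCH
  Pos 7: window 'ab' -> no
  Pos 8: window 'b' -> no
Total matches: 1

1


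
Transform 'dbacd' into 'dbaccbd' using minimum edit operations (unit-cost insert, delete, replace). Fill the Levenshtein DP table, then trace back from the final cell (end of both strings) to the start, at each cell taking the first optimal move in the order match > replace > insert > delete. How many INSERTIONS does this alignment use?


Edit distance = 2. Backtracking from cell (5, 7) with preference match > replace > insert > delete,
then listing the resulting alignment 'dbacd' -> 'dbaccbd' left to right:
  Step 1: keep 'd'
  Step 2: keep 'b'
  Step 3: keep 'a'
  Step 4: insert 'c' [insertion #1]
  Step 5: keep 'c'
  Step 6: insert 'b' [insertion #2]
  Step 7: keep 'd'
Total insertions: 2

2


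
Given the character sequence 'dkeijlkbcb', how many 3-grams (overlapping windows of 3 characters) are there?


String 'dkeijlkbcb' has length L = 10.
Number of overlapping n-grams = L - n + 1
Substituting: 10 - 3 + 1 = 8

8


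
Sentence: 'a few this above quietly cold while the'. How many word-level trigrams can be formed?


Word trigrams from [8] words:
  Trigram 1: (a few this)
  Trigram 2: (few this above)
  Trigram 3: (this above quietly)
  Trigram 4: (above quietly cold)
  Trigram 5: (quietly cold while)
  Trigram 6: (cold while the)
Total word trigrams: 8 - 2 = 6

6


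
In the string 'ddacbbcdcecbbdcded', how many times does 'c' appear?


Scanning 'ddacbbcdcecbbdcded' for 'c':
  Position 3: 'c' -> MATCH (count: 1)
  Position 6: 'c' -> MATCH (count: 2)
  Position 8: 'c' -> MATCH (count: 3)
  Position 10: 'c' -> MATCH (count: 4)
  Position 14: 'c' -> MATCH (count: 5)
Total occurrences of 'c': 5

5


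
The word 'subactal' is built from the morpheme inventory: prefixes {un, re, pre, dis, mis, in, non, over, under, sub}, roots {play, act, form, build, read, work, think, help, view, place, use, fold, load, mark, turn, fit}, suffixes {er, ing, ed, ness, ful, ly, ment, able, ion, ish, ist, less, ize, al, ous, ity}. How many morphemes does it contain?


Segmenting 'subactal' against the inventory:
  'sub' -> prefix (morpheme 1)
  'act' -> root (morpheme 2)
  'al' -> suffix (morpheme 3)
Total morphemes: 3

3


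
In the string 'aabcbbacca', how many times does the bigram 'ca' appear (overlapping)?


Scanning 'aabcbbacca' for bigram 'ca':
  Position 0: 'aa' -> no
  Position 1: 'ab' -> no
  Position 2: 'bc' -> no
  Position 3: 'cb' -> no
  Position 4: 'bb' -> no
  Position 5: 'ba' -> no
  Position 6: 'ac' -> no
  Position 7: 'cc' -> no
  Position 8: 'ca' -> MATCH
Total matches: 1

1


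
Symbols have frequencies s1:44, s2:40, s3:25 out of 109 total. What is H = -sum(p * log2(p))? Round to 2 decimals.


Computing entropy H = -sum(p_i * log2(p_i)):
  s1: p = 44/109 = 0.4037, -p*log2(p) = 0.5283
  s2: p = 40/109 = 0.3670, -p*log2(p) = 0.5307
  s3: p = 25/109 = 0.2294, -p*log2(p) = 0.4872
H = sum of terms = 1.5462
Rounded to 2 decimals: 1.55

1.55


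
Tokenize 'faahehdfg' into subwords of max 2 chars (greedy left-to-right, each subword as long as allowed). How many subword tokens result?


'faahehdfg' has 9 characters.
Chunking with max size 2:
  Chunk 1: 'fa' (positions 0-1)
  Chunk 2: 'ah' (positions 2-3)
  Chunk 3: 'eh' (positions 4-5)
  Chunk 4: 'df' (positions 6-7)
  Chunk 5: 'g' (positions 8-8)
Total chunks: ceil(9 / 2) = 5

5


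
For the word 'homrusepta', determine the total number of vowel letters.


Scanning each character of 'homrusepta':
  Position 1: 'h' -> consonant (running count: 0)
  Position 2: 'o' -> vowel (running count: 1)
  Position 3: 'm' -> consonant (running count: 1)
  Position 4: 'r' -> consonant (running count: 1)
  Position 5: 'u' -> vowel (running count: 2)
  Position 6: 's' -> consonant (running count: 2)
  Position 7: 'e' -> vowel (running count: 3)
  Position 8: 'p' -> consonant (running count: 3)
  Position 9: 't' -> consonant (running count: 3)
  Position 10: 'a' -> vowel (running count: 4)
Total vowels: 4

4


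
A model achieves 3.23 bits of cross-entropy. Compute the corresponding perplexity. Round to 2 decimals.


Perplexity formula: PP = 2^H
H = 3.23
PP = 2^3.23
Decompose: 2^3.23 = 2^3 * 2^0.23
2^3 = 8, 2^0.23 ~ 1.1728349
PP ~ 8 * 1.1728349 = 9.3826792
Rounded to 2 decimals: 9.38

9.38


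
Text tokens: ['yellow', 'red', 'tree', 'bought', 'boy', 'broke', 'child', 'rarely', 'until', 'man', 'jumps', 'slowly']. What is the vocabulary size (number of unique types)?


Listing all tokens and tracking unique types:
  Token 1: 'yellow' -> NEW (unique so far: 1)
  Token 2: 'red' -> NEW (unique so far: 2)
  Token 3: 'tree' -> NEW (unique so far: 3)
  Token 4: 'bought' -> NEW (unique so far: 4)
  Token 5: 'boy' -> NEW (unique so far: 5)
  Token 6: 'broke' -> NEW (unique so far: 6)
  Token 7: 'child' -> NEW (unique so far: 7)
  Token 8: 'rarely' -> NEW (unique so far: 8)
  Token 9: 'until' -> NEW (unique so far: 9)
  Token 10: 'man' -> NEW (unique so far: 10)
  Token 11: 'jumps' -> NEW (unique so far: 11)
  Token 12: 'slowly' -> NEW (unique so far: 12)
Unique types: ('bought', 'boy', 'broke', 'child', 'jumps', 'man', 'rarely', 'red', 'slowly', 'tree', 'until', 'yellow')
Vocabulary size: 12

12


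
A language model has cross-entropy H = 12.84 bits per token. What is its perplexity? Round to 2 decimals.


Perplexity formula: PP = 2^H
H = 12.84
PP = 2^12.84
Decompose: 2^12.84 = 2^12 * 2^0.84
2^12 = 4096, 2^0.84 ~ 1.7900501
PP ~ 4096 * 1.7900501 = 7332.0452096
Rounded to 2 decimals: 7332.05

7332.05


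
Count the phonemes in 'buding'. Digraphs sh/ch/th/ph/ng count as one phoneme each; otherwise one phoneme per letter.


Parsing 'buding' greedily, digraphs first:
  'b' -> consonant phoneme (phonemes so far: 1)
  'u' -> vowel phoneme (phonemes so far: 2)
  'd' -> consonant phoneme (phonemes so far: 3)
  'i' -> vowel phoneme (phonemes so far: 4)
  'ng' -> digraph (1 consonant phoneme) (phonemes so far: 5)
Total phonemes: 5

5


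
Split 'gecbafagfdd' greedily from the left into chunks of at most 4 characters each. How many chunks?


'gecbafagfdd' has 11 characters.
Chunking with max size 4:
  Chunk 1: 'gecb' (positions 0-3)
  Chunk 2: 'afag' (positions 4-7)
  Chunk 3: 'fdd' (positions 8-10)
Total chunks: ceil(11 / 4) = 3

3


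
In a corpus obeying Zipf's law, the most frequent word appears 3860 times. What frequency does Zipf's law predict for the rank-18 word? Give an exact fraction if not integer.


Zipf's law: freq(rank) = f1 / rank
f1 = 3860, rank = 18
freq = 3860 / 18
GCD(3860, 18) = 2
Simplified: 1930/9

1930/9


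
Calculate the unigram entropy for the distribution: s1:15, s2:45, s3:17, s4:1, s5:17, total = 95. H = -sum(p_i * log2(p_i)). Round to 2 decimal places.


Computing entropy H = -sum(p_i * log2(p_i)):
  s1: p = 15/95 = 0.1579, -p*log2(p) = 0.4205
  s2: p = 45/95 = 0.4737, -p*log2(p) = 0.5106
  s3: p = 17/95 = 0.1789, -p*log2(p) = 0.4442
  s4: p = 1/95 = 0.0105, -p*log2(p) = 0.0692
  s5: p = 17/95 = 0.1789, -p*log2(p) = 0.4442
H = sum of terms = 1.8887
Rounded to 2 decimals: 1.89

1.89


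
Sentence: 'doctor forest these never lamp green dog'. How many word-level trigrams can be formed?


Word trigrams from [7] words:
  Trigram 1: (doctor forest these)
  Trigram 2: (forest these never)
  Trigram 3: (these never lamp)
  Trigram 4: (never lamp green)
  Trigram 5: (lamp green dog)
Total word trigrams: 7 - 2 = 5

5


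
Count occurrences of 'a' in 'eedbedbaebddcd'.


Scanning 'eedbedbaebddcd' for 'a':
  Position 7: 'a' -> MATCH (count: 1)
Total occurrences of 'a': 1

1


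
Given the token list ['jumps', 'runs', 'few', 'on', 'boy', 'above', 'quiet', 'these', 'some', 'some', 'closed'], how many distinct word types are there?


Listing all tokens and tracking unique types:
  Token 1: 'jumps' -> NEW (unique so far: 1)
  Token 2: 'runs' -> NEW (unique so far: 2)
  Token 3: 'few' -> NEW (unique so far: 3)
  Token 4: 'on' -> NEW (unique so far: 4)
  Token 5: 'boy' -> NEW (unique so far: 5)
  Token 6: 'above' -> NEW (unique so far: 6)
  Token 7: 'quiet' -> NEW (unique so far: 7)
  Token 8: 'these' -> NEW (unique so far: 8)
  Token 9: 'some' -> NEW (unique so far: 9)
  Token 10: 'some' -> duplicate (unique so far: 9)
  Token 11: 'closed' -> NEW (unique so far: 10)
Unique types: ('above', 'boy', 'closed', 'few', 'jumps', 'on', 'quiet', 'runs', 'some', 'these')
Vocabulary size: 10

10


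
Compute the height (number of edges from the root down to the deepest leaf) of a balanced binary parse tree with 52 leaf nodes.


In a balanced binary tree with n leaves the deepest leaf is ceil(log2(n)) edges below the root.
log2(52) = 5.7004
ceil(5.7004) = 6
height (edges) = 6

6


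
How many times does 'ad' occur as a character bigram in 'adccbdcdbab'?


Scanning 'adccbdcdbab' for bigram 'ad':
  Position 0: 'ad' -> MATCH
  Position 1: 'dc' -> no
  Position 2: 'cc' -> no
  Position 3: 'cb' -> no
  Position 4: 'bd' -> no
  Position 5: 'dc' -> no
  Position 6: 'cd' -> no
  Position 7: 'db' -> no
  Position 8: 'ba' -> no
  Position 9: 'ab' -> no
Total matches: 1

1


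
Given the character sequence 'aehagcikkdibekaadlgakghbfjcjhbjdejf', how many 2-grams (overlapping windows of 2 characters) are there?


String 'aehagcikkdibekaadlgakghbfjcjhbjdejf' has length L = 35.
Number of overlapping n-grams = L - n + 1
Substituting: 35 - 2 + 1 = 34

34


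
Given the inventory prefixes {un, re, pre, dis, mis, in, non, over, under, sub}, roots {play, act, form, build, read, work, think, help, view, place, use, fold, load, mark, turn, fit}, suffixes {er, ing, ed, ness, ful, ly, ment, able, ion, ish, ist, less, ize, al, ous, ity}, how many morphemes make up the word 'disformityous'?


Segmenting 'disformityous' against the inventory:
  'dis' -> prefix (morpheme 1)
  'form' -> root (morpheme 2)
  'ity' -> suffix (morpheme 3)
  'ous' -> suffix (morpheme 4)
Total morphemes: 4

4


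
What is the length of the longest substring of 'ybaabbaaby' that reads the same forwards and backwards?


Scanning 'ybaabbaaby' for palindromic substrings.
Substring at positions 0-9: 'ybaabbaaby'.
Check: reverse('ybaabbaaby') = 'ybaabbaaby' -> palindrome confirmed.
No longer palindromic substring exists; longest length = 10

10


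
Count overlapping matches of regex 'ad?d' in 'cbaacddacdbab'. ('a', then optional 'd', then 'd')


Pattern: ad?d means 'a', then optional 'd', then 'd'.
Scanning 'cbaacddacdbab' position-by-position:
  Pos 0: window 'cba' -> no
  Pos 1: window 'baa' -> no
  Pos 2: window 'aac' -> no
  Pos 3: window 'acd' -> no
  Pos 4: window 'cdd' -> no
  Pos 5: window 'dda' -> no
  Pos 6: window 'dac' -> no
  Pos 7: window 'acd' -> no
  Pos 8: window 'cdb' -> no
  Pos 9: window 'dba' -> no
  Pos 10: window 'bab' -> no
  Pos 11: window 'ab' -> no
  Pos 12: window 'b' -> no
Total matches: 0

0


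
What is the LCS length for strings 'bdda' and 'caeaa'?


DP table for LCS of 'bdda' and 'caeaa':
       c  a  e  a  a
    0  0  0  0  0  0
  b 0  0  0  0  0  0
  d 0  0  0  0  0  0
  d 0  0  0  0  0  0
  a 0  0  1  1  1  1
LCS: 'a'
LCS length = 1

1


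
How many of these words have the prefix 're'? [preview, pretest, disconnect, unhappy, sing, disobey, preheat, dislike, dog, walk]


Checking each word for prefix 're':
  'preview' -> no (count: 0)
  'pretest' -> no (count: 0)
  'disconnect' -> no (count: 0)
  'unhappy' -> no (count: 0)
  'sing' -> no (count: 0)
  'disobey' -> no (count: 0)
  'preheat' -> no (count: 0)
  'dislike' -> no (count: 0)
  'dog' -> no (count: 0)
  'walk' -> no (count: 0)
Total with prefix 're': 0

0


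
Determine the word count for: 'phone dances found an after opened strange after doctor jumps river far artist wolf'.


Counting words by splitting on spaces:
  Word 1: 'phone'
  Word 2: 'dances'
  Word 3: 'found'
  Word 4: 'an'
  Word 5: 'after'
  Word 6: 'opened'
  Word 7: 'strange'
  Word 8: 'after'
  Word 9: 'doctor'
  Word 10: 'jumps'
  Word 11: 'river'
  Word 12: 'far'
  Word 13: 'artist'
  Word 14: 'wolf'
Total words: 14

14


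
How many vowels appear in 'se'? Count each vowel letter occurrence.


Scanning each character of 'se':
  Position 1: 's' -> consonant (running count: 0)
  Position 2: 'e' -> vowel (running count: 1)
Total vowels: 1

1


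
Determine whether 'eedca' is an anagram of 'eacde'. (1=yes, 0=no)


Sort characters of 'eedca': 'acdee'
Sort characters of 'eacde': 'acdee'
Sorted forms match -> they ARE anagrams
Result: 1

1


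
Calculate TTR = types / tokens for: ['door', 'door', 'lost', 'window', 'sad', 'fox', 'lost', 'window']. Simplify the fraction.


Tokens: 8
Unique types: ('door', 'fox', 'lost', 'sad', 'window') = 5
TTR = 5/8
Already in lowest terms.

5/8


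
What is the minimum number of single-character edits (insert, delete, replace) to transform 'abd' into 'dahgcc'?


Building DP table for s1='abd' (len 3) and s2='dahgcc' (len 6):
       d  a  h  g  c  c
    0  1  2  3  4  5  6
  a 1  1  1  2  3  4  5
  b 2  2  2  2  3  4  5
  d 3  2  3  3  3  4  5
Edit distance = dp[3][6] = 5

5
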